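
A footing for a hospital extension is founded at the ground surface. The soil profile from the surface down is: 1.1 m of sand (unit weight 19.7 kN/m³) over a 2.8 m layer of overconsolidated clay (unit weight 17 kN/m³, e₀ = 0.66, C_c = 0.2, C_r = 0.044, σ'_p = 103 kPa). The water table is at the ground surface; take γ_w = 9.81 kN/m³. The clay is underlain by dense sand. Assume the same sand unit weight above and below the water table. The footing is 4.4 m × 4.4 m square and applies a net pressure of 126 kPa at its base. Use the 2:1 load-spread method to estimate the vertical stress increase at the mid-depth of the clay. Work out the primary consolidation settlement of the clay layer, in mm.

S_c ≈ 39.9 mm

Mid-depth of clay below the ground surface: z = 1.1 + 2.8/2 = 2.5 m.
Total vertical stress at mid-clay: σ_v = 19.7×1.1 + 17×1.4 = 45.47 kPa.
Pore pressure: u = 9.81×(2.5 − 0) = 24.525 kPa.
Initial effective stress: σ'_0 = σ_v − u = 45.47 − 24.525 = 20.945 kPa.
Stress increase at mid-clay by the 2:1 spreading method:
Δσ = qBL/((B+z)(L+z)) = 126×4.4×4.4/((4.4+2.5)(4.4+2.5)) = 51.236 kPa
Final effective stress: σ'_f = 20.945 + 51.236 = 72.181 kPa.
σ'_f = 72.181 ≤ σ'_p = 103 kPa, so the clay remains overconsolidated and only the recompression index applies:
S_c = C_r·H/(1+e₀)·log₁₀(σ'_f/σ'_0) = 0.044×2.8/1.66×log₁₀(72.181/20.945)
    = 0.074215 × 0.53734 = 0.03988 m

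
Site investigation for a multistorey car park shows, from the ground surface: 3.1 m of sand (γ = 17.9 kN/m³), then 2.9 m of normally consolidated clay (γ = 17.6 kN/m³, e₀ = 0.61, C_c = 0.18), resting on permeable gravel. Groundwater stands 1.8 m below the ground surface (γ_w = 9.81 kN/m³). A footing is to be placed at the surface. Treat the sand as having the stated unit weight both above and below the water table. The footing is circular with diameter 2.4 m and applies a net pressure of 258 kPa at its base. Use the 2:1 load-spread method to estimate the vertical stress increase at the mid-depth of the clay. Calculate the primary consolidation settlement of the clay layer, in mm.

Mid-depth of clay below the ground surface: z = 3.1 + 2.9/2 = 4.55 m.
Total vertical stress at mid-clay: σ_v = 17.9×3.1 + 17.6×1.45 = 81.01 kPa.
Pore pressure: u = 9.81×(4.55 − 1.8) = 26.978 kPa.
Initial effective stress: σ'_0 = σ_v − u = 81.01 − 26.978 = 54.032 kPa.
Stress increase at mid-clay by the 2:1 spreading method:
Δσ ≈ qD²/(D+z)² = 258×2.4²/(2.4+4.55)² = 30.766 kPa
Final effective stress: σ'_f = σ'_0 + Δσ = 54.032 + 30.766 = 84.798 kPa.
Normally consolidated clay, so the full stress increment lies on the virgin compression line:
S_c = C_c·H/(1+e₀)·log₁₀(σ'_f/σ'_0) = 0.18×2.9/(1+0.61)×log₁₀(84.798/54.032)
    = 0.32422 × 0.19573 = 0.06346 m

S_c ≈ 63.5 mm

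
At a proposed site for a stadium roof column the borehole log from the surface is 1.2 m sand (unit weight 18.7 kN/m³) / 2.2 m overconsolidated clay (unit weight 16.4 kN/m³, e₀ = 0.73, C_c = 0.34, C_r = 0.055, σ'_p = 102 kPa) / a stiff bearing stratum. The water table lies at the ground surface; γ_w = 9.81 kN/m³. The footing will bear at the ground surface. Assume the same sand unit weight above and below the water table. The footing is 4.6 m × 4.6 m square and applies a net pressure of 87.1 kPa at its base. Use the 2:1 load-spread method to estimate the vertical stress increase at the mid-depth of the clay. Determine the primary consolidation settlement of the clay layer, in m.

S_c ≈ 0.035 m

Mid-depth of clay below the ground surface: z = 1.2 + 2.2/2 = 2.3 m.
Total vertical stress at mid-clay: σ_v = 18.7×1.2 + 16.4×1.1 = 40.48 kPa.
Pore pressure: u = 9.81×(2.3 − 0) = 22.563 kPa.
Initial effective stress: σ'_0 = σ_v − u = 40.48 − 22.563 = 17.917 kPa.
Stress increase at mid-clay by the 2:1 spreading method:
Δσ = qBL/((B+z)(L+z)) = 87.1×4.6×4.6/((4.6+2.3)(4.6+2.3)) = 38.711 kPa
Final effective stress: σ'_f = 17.917 + 38.711 = 56.628 kPa.
σ'_f = 56.628 ≤ σ'_p = 102 kPa, so the clay remains overconsolidated and only the recompression index applies:
S_c = C_r·H/(1+e₀)·log₁₀(σ'_f/σ'_0) = 0.055×2.2/1.73×log₁₀(56.628/17.917)
    = 0.069944 × 0.49977 = 0.03496 m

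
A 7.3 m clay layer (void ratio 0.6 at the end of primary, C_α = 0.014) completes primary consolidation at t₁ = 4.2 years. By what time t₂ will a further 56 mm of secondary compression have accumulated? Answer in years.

t₂ ≈ 31.6 years

S_s = C_α·H/(1+e_p)·log₁₀(t₂/t₁) ⇒ log₁₀(t₂/t₁) = S_s·(1+e_p)/(C_α·H).
log₁₀(t₂/t₁) = 0.056 × (1+0.6) / (0.014×7.3) = 0.8767
t₂ = t₁ × 10^0.8767 = 4.2 × 7.529 = 31.62 years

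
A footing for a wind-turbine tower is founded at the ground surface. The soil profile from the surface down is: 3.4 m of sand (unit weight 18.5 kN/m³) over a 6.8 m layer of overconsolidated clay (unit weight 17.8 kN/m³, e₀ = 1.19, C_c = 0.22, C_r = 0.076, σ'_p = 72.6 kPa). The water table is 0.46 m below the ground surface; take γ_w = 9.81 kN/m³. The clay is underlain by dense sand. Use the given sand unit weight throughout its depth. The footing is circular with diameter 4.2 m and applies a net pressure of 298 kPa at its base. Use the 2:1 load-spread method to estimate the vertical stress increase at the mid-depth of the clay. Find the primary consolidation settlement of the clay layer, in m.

Mid-depth of clay below the ground surface: z = 3.4 + 6.8/2 = 6.8 m.
Total vertical stress at mid-clay: σ_v = 18.5×3.4 + 17.8×3.4 = 123.42 kPa.
Pore pressure: u = 9.81×(6.8 − 0.46) = 62.195 kPa.
Initial effective stress: σ'_0 = σ_v − u = 123.42 − 62.195 = 61.225 kPa.
Stress increase at mid-clay by the 2:1 spreading method:
Δσ ≈ qD²/(D+z)² = 298×4.2²/(4.2+6.8)² = 43.444 kPa
Final effective stress: σ'_f = 61.225 + 43.444 = 104.67 kPa.
σ'_f = 104.67 > σ'_p = 72.6 kPa, so the stress path crosses the preconsolidation pressure — recompression up to σ'_p, then virgin compression beyond:
S_c = H/(1+e₀)·[C_r·log₁₀(σ'_p/σ'_0) + C_c·log₁₀(σ'_f/σ'_p)]
    = 6.8/2.19 × [0.076×log₁₀(72.6/61.225) + 0.22×log₁₀(104.67/72.6)]
    = 3.105 × [0.0056246 + 0.034955] = 0.126 m

S_c ≈ 0.126 m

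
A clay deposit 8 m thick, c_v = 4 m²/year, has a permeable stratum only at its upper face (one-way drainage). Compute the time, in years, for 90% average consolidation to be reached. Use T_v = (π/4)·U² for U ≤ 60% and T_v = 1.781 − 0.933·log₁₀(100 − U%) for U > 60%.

t ≈ 13.6 years

Drainage path length: H_d = H = 8 m (single drainage).
U > 60%: T_v = 1.781 − 0.933·log₁₀(100 − 90) = 0.848.
t = T_v·H_d²/c_v = 0.848×8²/4 = 13.57 years.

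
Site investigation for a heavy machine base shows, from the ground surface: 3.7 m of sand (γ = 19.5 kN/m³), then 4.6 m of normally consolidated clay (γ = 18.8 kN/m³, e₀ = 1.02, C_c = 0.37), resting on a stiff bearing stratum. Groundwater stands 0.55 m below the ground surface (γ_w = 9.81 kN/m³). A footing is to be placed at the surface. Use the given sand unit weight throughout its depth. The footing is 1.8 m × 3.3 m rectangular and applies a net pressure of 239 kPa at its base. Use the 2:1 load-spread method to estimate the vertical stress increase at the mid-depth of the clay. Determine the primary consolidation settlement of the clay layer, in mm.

Mid-depth of clay below the ground surface: z = 3.7 + 4.6/2 = 6 m.
Total vertical stress at mid-clay: σ_v = 19.5×3.7 + 18.8×2.3 = 115.39 kPa.
Pore pressure: u = 9.81×(6 − 0.55) = 53.465 kPa.
Initial effective stress: σ'_0 = σ_v − u = 115.39 − 53.465 = 61.925 kPa.
Stress increase at mid-clay by the 2:1 spreading method:
Δσ = qBL/((B+z)(L+z)) = 239×1.8×3.3/((1.8+6)(3.3+6)) = 19.571 kPa
Final effective stress: σ'_f = σ'_0 + Δσ = 61.925 + 19.571 = 81.496 kPa.
Normally consolidated clay, so the full stress increment lies on the virgin compression line:
S_c = C_c·H/(1+e₀)·log₁₀(σ'_f/σ'_0) = 0.37×4.6/(1+1.02)×log₁₀(81.496/61.925)
    = 0.84257 × 0.11927 = 0.1005 m

S_c ≈ 100 mm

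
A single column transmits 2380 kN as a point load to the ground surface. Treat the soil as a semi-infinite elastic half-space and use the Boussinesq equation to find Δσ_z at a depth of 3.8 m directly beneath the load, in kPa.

Boussinesq vertical stress below a point load on an elastic half-space:
Δσ_z = 3P/(2πz²) · [1 + (r/z)²]^(−5/2)
r/z = 0/3.8 = 0; [1+(r/z)²]^(−5/2) = 1.
Δσ_z = 3×2380/(2π×3.8²) × 1 = 78.696 × 1 = 78.7 kPa

Δσ_z ≈ 78.7 kPa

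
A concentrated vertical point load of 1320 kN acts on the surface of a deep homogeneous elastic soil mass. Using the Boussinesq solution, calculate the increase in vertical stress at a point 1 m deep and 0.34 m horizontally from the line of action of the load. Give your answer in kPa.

Boussinesq vertical stress below a point load on an elastic half-space:
Δσ_z = 3P/(2πz²) · [1 + (r/z)²]^(−5/2)
r/z = 0.34/1 = 0.34; [1+(r/z)²]^(−5/2) = 0.76073.
Δσ_z = 3×1320/(2π×1²) × 0.76073 = 630.25 × 0.76073 = 479.5 kPa

Δσ_z ≈ 479 kPa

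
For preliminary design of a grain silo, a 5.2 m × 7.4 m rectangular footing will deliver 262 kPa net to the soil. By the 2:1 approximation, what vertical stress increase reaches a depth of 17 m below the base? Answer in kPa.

Δσ_z ≈ 18.6 kPa

By the 2:1 method the load spreads at 1 horizontal : 2 vertical, so at depth z the loaded area has grown by z in each plan dimension:
Δσ = qBL/((B+z)(L+z)) = 262×5.2×7.4/((5.2+17)(7.4+17)) = 18.612 kPa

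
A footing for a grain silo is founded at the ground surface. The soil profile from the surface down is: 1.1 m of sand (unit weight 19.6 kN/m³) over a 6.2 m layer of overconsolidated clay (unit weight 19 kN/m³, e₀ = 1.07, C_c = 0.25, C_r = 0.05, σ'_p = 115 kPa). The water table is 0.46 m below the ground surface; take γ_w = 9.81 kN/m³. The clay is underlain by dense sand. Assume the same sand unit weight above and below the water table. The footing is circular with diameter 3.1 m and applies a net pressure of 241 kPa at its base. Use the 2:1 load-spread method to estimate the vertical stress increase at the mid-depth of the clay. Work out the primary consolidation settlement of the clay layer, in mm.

Mid-depth of clay below the ground surface: z = 1.1 + 6.2/2 = 4.2 m.
Total vertical stress at mid-clay: σ_v = 19.6×1.1 + 19×3.1 = 80.46 kPa.
Pore pressure: u = 9.81×(4.2 − 0.46) = 36.689 kPa.
Initial effective stress: σ'_0 = σ_v − u = 80.46 − 36.689 = 43.771 kPa.
Stress increase at mid-clay by the 2:1 spreading method:
Δσ ≈ qD²/(D+z)² = 241×3.1²/(3.1+4.2)² = 43.46 kPa
Final effective stress: σ'_f = 43.771 + 43.46 = 87.231 kPa.
σ'_f = 87.231 ≤ σ'_p = 115 kPa, so the clay remains overconsolidated and only the recompression index applies:
S_c = C_r·H/(1+e₀)·log₁₀(σ'_f/σ'_0) = 0.05×6.2/2.07×log₁₀(87.231/43.771)
    = 0.14976 × 0.29948 = 0.04485 m

S_c ≈ 44.9 mm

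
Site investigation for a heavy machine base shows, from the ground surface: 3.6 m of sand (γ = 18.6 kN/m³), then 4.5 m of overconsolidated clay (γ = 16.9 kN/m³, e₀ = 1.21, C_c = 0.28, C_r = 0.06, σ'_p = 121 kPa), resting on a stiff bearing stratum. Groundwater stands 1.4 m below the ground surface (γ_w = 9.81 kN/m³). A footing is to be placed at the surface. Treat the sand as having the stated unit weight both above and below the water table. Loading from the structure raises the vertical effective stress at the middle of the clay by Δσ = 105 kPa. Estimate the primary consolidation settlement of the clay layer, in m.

S_c ≈ 0.115 m

Mid-depth of clay below the ground surface: z = 3.6 + 4.5/2 = 5.85 m.
Total vertical stress at mid-clay: σ_v = 18.6×3.6 + 16.9×2.25 = 104.99 kPa.
Pore pressure: u = 9.81×(5.85 − 1.4) = 43.655 kPa.
Initial effective stress: σ'_0 = σ_v − u = 104.99 − 43.655 = 61.335 kPa.
Final effective stress: σ'_f = 61.335 + 105 = 166.34 kPa.
σ'_f = 166.34 > σ'_p = 121 kPa, so the stress path crosses the preconsolidation pressure — recompression up to σ'_p, then virgin compression beyond:
S_c = H/(1+e₀)·[C_r·log₁₀(σ'_p/σ'_0) + C_c·log₁₀(σ'_f/σ'_p)]
    = 4.5/2.21 × [0.06×log₁₀(121/61.335) + 0.28×log₁₀(166.34/121)]
    = 2.0362 × [0.017705 + 0.038699] = 0.1148 m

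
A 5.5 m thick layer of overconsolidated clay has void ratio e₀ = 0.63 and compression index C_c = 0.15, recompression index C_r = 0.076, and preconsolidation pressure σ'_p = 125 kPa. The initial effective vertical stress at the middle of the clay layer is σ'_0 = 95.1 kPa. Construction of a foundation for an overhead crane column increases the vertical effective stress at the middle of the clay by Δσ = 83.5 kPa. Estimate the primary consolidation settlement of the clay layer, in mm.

S_c ≈ 109 mm

Final effective stress: σ'_f = 95.1 + 83.5 = 178.6 kPa.
σ'_f = 178.6 > σ'_p = 125 kPa, so the stress path crosses the preconsolidation pressure — recompression up to σ'_p, then virgin compression beyond:
S_c = H/(1+e₀)·[C_r·log₁₀(σ'_p/σ'_0) + C_c·log₁₀(σ'_f/σ'_p)]
    = 5.5/1.63 × [0.076×log₁₀(125/95.1) + 0.15×log₁₀(178.6/125)]
    = 3.3742 × [0.0090234 + 0.023246] = 0.1089 m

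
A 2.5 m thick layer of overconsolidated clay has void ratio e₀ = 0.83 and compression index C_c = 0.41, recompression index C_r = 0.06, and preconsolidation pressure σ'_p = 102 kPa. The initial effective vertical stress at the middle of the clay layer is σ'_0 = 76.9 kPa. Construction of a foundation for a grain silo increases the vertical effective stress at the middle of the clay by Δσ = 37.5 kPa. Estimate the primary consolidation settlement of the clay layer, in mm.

S_c ≈ 38 mm

Final effective stress: σ'_f = 76.9 + 37.5 = 114.4 kPa.
σ'_f = 114.4 > σ'_p = 102 kPa, so the stress path crosses the preconsolidation pressure — recompression up to σ'_p, then virgin compression beyond:
S_c = H/(1+e₀)·[C_r·log₁₀(σ'_p/σ'_0) + C_c·log₁₀(σ'_f/σ'_p)]
    = 2.5/1.83 × [0.06×log₁₀(102/76.9) + 0.41×log₁₀(114.4/102)]
    = 1.3661 × [0.0073604 + 0.020429] = 0.03796 m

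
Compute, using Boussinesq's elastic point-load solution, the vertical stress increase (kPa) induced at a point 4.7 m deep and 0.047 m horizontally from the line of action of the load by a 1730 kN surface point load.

Δσ_z ≈ 37.4 kPa

Boussinesq vertical stress below a point load on an elastic half-space:
Δσ_z = 3P/(2πz²) · [1 + (r/z)²]^(−5/2)
r/z = 0.047/4.7 = 0.01; [1+(r/z)²]^(−5/2) = 0.99975.
Δσ_z = 3×1730/(2π×4.7²) × 0.99975 = 37.393 × 0.99975 = 37.38 kPa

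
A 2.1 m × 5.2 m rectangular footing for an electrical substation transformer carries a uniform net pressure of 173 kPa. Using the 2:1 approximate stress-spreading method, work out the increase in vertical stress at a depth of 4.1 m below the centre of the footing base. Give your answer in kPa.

Δσ_z ≈ 32.8 kPa

By the 2:1 method the load spreads at 1 horizontal : 2 vertical, so at depth z the loaded area has grown by z in each plan dimension:
Δσ = qBL/((B+z)(L+z)) = 173×2.1×5.2/((2.1+4.1)(5.2+4.1)) = 32.764 kPa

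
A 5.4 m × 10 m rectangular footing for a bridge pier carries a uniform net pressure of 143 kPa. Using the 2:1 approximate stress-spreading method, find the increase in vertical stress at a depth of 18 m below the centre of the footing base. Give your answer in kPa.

By the 2:1 method the load spreads at 1 horizontal : 2 vertical, so at depth z the loaded area has grown by z in each plan dimension:
Δσ = qBL/((B+z)(L+z)) = 143×5.4×10/((5.4+18)(10+18)) = 11.786 kPa

Δσ_z ≈ 11.8 kPa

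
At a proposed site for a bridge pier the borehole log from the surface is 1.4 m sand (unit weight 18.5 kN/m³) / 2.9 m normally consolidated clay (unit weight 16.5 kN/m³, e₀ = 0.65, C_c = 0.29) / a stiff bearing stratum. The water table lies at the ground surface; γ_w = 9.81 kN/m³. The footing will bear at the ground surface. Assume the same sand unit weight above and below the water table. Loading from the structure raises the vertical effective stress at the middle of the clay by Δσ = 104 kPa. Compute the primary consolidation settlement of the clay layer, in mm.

Mid-depth of clay below the ground surface: z = 1.4 + 2.9/2 = 2.85 m.
Total vertical stress at mid-clay: σ_v = 18.5×1.4 + 16.5×1.45 = 49.825 kPa.
Pore pressure: u = 9.81×(2.85 − 0) = 27.959 kPa.
Initial effective stress: σ'_0 = σ_v − u = 49.825 − 27.959 = 21.866 kPa.
Final effective stress: σ'_f = σ'_0 + Δσ = 21.866 + 104 = 125.87 kPa.
Normally consolidated clay, so the full stress increment lies on the virgin compression line:
S_c = C_c·H/(1+e₀)·log₁₀(σ'_f/σ'_0) = 0.29×2.9/(1+0.65)×log₁₀(125.87/21.866)
    = 0.5097 × 0.76015 = 0.3874 m

S_c ≈ 387 mm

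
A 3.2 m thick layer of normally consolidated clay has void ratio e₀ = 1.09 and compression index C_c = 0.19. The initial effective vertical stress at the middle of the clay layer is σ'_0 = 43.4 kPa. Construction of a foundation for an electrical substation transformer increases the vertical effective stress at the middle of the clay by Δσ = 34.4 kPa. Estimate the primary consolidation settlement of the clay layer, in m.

S_c ≈ 0.0737 m

Final effective stress: σ'_f = σ'_0 + Δσ = 43.4 + 34.4 = 77.8 kPa.
Normally consolidated clay, so the full stress increment lies on the virgin compression line:
S_c = C_c·H/(1+e₀)·log₁₀(σ'_f/σ'_0) = 0.19×3.2/(1+1.09)×log₁₀(77.8/43.4)
    = 0.29091 × 0.25349 = 0.07374 m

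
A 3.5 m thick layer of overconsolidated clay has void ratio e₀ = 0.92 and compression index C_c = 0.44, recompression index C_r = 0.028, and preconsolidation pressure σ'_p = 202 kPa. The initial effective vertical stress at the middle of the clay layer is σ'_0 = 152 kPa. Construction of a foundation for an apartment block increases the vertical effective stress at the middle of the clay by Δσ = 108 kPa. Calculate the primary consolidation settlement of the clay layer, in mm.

S_c ≈ 94.2 mm

Final effective stress: σ'_f = 152 + 108 = 260 kPa.
σ'_f = 260 > σ'_p = 202 kPa, so the stress path crosses the preconsolidation pressure — recompression up to σ'_p, then virgin compression beyond:
S_c = H/(1+e₀)·[C_r·log₁₀(σ'_p/σ'_0) + C_c·log₁₀(σ'_f/σ'_p)]
    = 3.5/1.92 × [0.028×log₁₀(202/152) + 0.44×log₁₀(260/202)]
    = 1.8229 × [0.0034582 + 0.048234] = 0.09423 m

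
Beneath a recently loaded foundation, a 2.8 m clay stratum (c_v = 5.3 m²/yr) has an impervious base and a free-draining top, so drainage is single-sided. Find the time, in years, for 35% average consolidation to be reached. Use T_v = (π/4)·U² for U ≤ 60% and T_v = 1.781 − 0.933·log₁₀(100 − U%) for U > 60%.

t ≈ 0.142 years

Drainage path length: H_d = H = 2.8 m (single drainage).
U ≤ 60%: T_v = (π/4)·U² = (π/4)×0.35² = 0.096211.
t = T_v·H_d²/c_v = 0.096211×2.8²/5.3 = 0.1423 years.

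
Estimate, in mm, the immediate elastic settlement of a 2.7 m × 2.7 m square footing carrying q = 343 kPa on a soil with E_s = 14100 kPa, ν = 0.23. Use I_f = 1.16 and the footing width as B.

S_e ≈ 72.2 mm

Immediate (elastic) settlement: S_e = q·B·(1−ν²)/E_s · I_f.
S_e = 343 × 2.7 × (1 − 0.23²) / 14100 × 1.16
    = 343 × 2.7 × 0.9471 / 14100 × 1.16
    = 0.07216 m = 72.16 mm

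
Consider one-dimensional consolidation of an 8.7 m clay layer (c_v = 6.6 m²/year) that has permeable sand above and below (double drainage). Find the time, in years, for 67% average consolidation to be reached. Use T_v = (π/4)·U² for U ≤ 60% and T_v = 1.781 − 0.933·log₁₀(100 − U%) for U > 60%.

Drainage path length: H_d = H/2 = 4.35 m (double drainage).
U > 60%: T_v = 1.781 − 0.933·log₁₀(100 − 67) = 0.36423.
t = T_v·H_d²/c_v = 0.36423×4.35²/6.6 = 1.044 years.

t ≈ 1.04 years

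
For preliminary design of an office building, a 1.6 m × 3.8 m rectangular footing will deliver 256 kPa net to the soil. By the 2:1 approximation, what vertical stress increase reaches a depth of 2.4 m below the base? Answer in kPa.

By the 2:1 method the load spreads at 1 horizontal : 2 vertical, so at depth z the loaded area has grown by z in each plan dimension:
Δσ = qBL/((B+z)(L+z)) = 256×1.6×3.8/((1.6+2.4)(3.8+2.4)) = 62.761 kPa

Δσ_z ≈ 62.8 kPa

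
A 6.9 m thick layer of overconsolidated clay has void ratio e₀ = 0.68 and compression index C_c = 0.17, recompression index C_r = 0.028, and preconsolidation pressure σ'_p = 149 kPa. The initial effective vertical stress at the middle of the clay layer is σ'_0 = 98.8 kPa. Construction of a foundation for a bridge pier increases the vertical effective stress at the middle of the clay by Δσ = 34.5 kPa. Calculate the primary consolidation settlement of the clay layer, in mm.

S_c ≈ 15 mm

Final effective stress: σ'_f = 98.8 + 34.5 = 133.3 kPa.
σ'_f = 133.3 ≤ σ'_p = 149 kPa, so the clay remains overconsolidated and only the recompression index applies:
S_c = C_r·H/(1+e₀)·log₁₀(σ'_f/σ'_0) = 0.028×6.9/1.68×log₁₀(133.3/98.8)
    = 0.115 × 0.13007 = 0.01496 m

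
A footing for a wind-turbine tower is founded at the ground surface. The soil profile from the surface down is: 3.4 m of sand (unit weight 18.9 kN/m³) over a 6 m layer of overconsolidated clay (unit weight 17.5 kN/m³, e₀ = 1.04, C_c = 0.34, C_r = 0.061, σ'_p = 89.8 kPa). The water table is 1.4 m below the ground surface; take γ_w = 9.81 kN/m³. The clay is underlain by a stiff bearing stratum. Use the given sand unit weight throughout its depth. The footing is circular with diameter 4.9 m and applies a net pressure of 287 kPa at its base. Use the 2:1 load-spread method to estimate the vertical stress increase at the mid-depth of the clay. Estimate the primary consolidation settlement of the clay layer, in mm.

S_c ≈ 154 mm

Mid-depth of clay below the ground surface: z = 3.4 + 6/2 = 6.4 m.
Total vertical stress at mid-clay: σ_v = 18.9×3.4 + 17.5×3 = 116.76 kPa.
Pore pressure: u = 9.81×(6.4 − 1.4) = 49.05 kPa.
Initial effective stress: σ'_0 = σ_v − u = 116.76 − 49.05 = 67.71 kPa.
Stress increase at mid-clay by the 2:1 spreading method:
Δσ ≈ qD²/(D+z)² = 287×4.9²/(4.9+6.4)² = 53.966 kPa
Final effective stress: σ'_f = 67.71 + 53.966 = 121.68 kPa.
σ'_f = 121.68 > σ'_p = 89.8 kPa, so the stress path crosses the preconsolidation pressure — recompression up to σ'_p, then virgin compression beyond:
S_c = H/(1+e₀)·[C_r·log₁₀(σ'_p/σ'_0) + C_c·log₁₀(σ'_f/σ'_p)]
    = 6/2.04 × [0.061×log₁₀(89.8/67.71) + 0.34×log₁₀(121.68/89.8)]
    = 2.9412 × [0.00748 + 0.044861] = 0.1539 m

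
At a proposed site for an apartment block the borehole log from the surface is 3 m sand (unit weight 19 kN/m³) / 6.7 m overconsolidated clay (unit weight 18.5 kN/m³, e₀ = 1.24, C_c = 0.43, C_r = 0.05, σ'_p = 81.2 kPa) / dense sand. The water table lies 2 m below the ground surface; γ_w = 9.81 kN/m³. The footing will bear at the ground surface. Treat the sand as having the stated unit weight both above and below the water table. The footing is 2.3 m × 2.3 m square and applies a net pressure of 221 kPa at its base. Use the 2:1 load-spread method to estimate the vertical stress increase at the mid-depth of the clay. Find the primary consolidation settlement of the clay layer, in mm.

Mid-depth of clay below the ground surface: z = 3 + 6.7/2 = 6.35 m.
Total vertical stress at mid-clay: σ_v = 19×3 + 18.5×3.35 = 118.97 kPa.
Pore pressure: u = 9.81×(6.35 − 2) = 42.673 kPa.
Initial effective stress: σ'_0 = σ_v − u = 118.97 − 42.673 = 76.297 kPa.
Stress increase at mid-clay by the 2:1 spreading method:
Δσ = qBL/((B+z)(L+z)) = 221×2.3×2.3/((2.3+6.35)(2.3+6.35)) = 15.625 kPa
Final effective stress: σ'_f = 76.297 + 15.625 = 91.922 kPa.
σ'_f = 91.922 > σ'_p = 81.2 kPa, so the stress path crosses the preconsolidation pressure — recompression up to σ'_p, then virgin compression beyond:
S_c = H/(1+e₀)·[C_r·log₁₀(σ'_p/σ'_0) + C_c·log₁₀(σ'_f/σ'_p)]
    = 6.7/2.24 × [0.05×log₁₀(81.2/76.297) + 0.43×log₁₀(91.922/81.2)]
    = 2.9911 × [0.0013524 + 0.023161] = 0.07332 m

S_c ≈ 73.3 mm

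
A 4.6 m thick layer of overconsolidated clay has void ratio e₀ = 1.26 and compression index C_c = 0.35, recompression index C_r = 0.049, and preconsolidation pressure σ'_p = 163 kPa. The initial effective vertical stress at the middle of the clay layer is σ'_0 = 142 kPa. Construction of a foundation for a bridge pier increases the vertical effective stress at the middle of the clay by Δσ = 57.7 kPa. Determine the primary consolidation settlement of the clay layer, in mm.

Final effective stress: σ'_f = 142 + 57.7 = 199.7 kPa.
σ'_f = 199.7 > σ'_p = 163 kPa, so the stress path crosses the preconsolidation pressure — recompression up to σ'_p, then virgin compression beyond:
S_c = H/(1+e₀)·[C_r·log₁₀(σ'_p/σ'_0) + C_c·log₁₀(σ'_f/σ'_p)]
    = 4.6/2.26 × [0.049×log₁₀(163/142) + 0.35×log₁₀(199.7/163)]
    = 2.0354 × [0.0029351 + 0.030867] = 0.0688 m

S_c ≈ 68.8 mm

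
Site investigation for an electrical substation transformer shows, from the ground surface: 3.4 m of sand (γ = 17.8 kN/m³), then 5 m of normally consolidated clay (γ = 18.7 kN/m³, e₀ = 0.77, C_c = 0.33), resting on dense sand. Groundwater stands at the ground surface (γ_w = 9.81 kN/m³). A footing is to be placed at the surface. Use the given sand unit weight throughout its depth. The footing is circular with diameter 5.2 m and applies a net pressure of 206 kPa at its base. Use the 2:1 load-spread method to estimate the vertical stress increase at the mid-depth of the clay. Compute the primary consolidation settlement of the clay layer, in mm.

S_c ≈ 263 mm

Mid-depth of clay below the ground surface: z = 3.4 + 5/2 = 5.9 m.
Total vertical stress at mid-clay: σ_v = 17.8×3.4 + 18.7×2.5 = 107.27 kPa.
Pore pressure: u = 9.81×(5.9 − 0) = 57.879 kPa.
Initial effective stress: σ'_0 = σ_v − u = 107.27 − 57.879 = 49.391 kPa.
Stress increase at mid-clay by the 2:1 spreading method:
Δσ ≈ qD²/(D+z)² = 206×5.2²/(5.2+5.9)² = 45.209 kPa
Final effective stress: σ'_f = σ'_0 + Δσ = 49.391 + 45.209 = 94.6 kPa.
Normally consolidated clay, so the full stress increment lies on the virgin compression line:
S_c = C_c·H/(1+e₀)·log₁₀(σ'_f/σ'_0) = 0.33×5/(1+0.77)×log₁₀(94.6/49.391)
    = 0.9322 × 0.28224 = 0.2631 m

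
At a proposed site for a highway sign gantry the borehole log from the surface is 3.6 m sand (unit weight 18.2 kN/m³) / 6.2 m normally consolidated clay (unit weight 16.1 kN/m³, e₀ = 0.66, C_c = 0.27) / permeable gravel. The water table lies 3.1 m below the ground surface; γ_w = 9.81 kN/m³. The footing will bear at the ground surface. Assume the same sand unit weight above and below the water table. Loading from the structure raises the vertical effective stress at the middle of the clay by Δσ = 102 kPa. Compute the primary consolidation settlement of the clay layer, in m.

Mid-depth of clay below the ground surface: z = 3.6 + 6.2/2 = 6.7 m.
Total vertical stress at mid-clay: σ_v = 18.2×3.6 + 16.1×3.1 = 115.43 kPa.
Pore pressure: u = 9.81×(6.7 − 3.1) = 35.316 kPa.
Initial effective stress: σ'_0 = σ_v − u = 115.43 − 35.316 = 80.114 kPa.
Final effective stress: σ'_f = σ'_0 + Δσ = 80.114 + 102 = 182.11 kPa.
Normally consolidated clay, so the full stress increment lies on the virgin compression line:
S_c = C_c·H/(1+e₀)·log₁₀(σ'_f/σ'_0) = 0.27×6.2/(1+0.66)×log₁₀(182.11/80.114)
    = 1.0084 × 0.35663 = 0.3596 m

S_c ≈ 0.36 m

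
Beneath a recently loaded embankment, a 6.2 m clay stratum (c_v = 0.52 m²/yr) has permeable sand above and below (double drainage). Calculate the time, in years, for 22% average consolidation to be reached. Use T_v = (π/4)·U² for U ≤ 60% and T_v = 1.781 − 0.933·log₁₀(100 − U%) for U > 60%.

t ≈ 0.703 years

Drainage path length: H_d = H/2 = 3.1 m (double drainage).
U ≤ 60%: T_v = (π/4)·U² = (π/4)×0.22² = 0.038013.
t = T_v·H_d²/c_v = 0.038013×3.1²/0.52 = 0.7025 years.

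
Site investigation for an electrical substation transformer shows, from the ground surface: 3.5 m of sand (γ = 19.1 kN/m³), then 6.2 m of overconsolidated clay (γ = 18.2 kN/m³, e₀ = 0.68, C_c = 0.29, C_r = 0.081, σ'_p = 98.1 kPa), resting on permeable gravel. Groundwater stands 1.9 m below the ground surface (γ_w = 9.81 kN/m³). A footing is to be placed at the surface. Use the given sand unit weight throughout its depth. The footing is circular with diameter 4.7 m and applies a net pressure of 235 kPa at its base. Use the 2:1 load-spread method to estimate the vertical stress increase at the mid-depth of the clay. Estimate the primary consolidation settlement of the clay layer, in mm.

Mid-depth of clay below the ground surface: z = 3.5 + 6.2/2 = 6.6 m.
Total vertical stress at mid-clay: σ_v = 19.1×3.5 + 18.2×3.1 = 123.27 kPa.
Pore pressure: u = 9.81×(6.6 − 1.9) = 46.107 kPa.
Initial effective stress: σ'_0 = σ_v − u = 123.27 − 46.107 = 77.163 kPa.
Stress increase at mid-clay by the 2:1 spreading method:
Δσ ≈ qD²/(D+z)² = 235×4.7²/(4.7+6.6)² = 40.654 kPa
Final effective stress: σ'_f = 77.163 + 40.654 = 117.82 kPa.
σ'_f = 117.82 > σ'_p = 98.1 kPa, so the stress path crosses the preconsolidation pressure — recompression up to σ'_p, then virgin compression beyond:
S_c = H/(1+e₀)·[C_r·log₁₀(σ'_p/σ'_0) + C_c·log₁₀(σ'_f/σ'_p)]
    = 6.2/1.68 × [0.081×log₁₀(98.1/77.163) + 0.29×log₁₀(117.82/98.1)]
    = 3.6905 × [0.0084451 + 0.02307] = 0.1163 m

S_c ≈ 116 mm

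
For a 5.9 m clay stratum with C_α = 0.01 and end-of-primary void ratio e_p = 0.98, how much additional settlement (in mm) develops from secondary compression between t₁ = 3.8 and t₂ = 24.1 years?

Secondary compression: S_s = C_α·H/(1+e_p)·log₁₀(t₂/t₁)
S_s = 0.01×5.9/(1+0.98)×log₁₀(24.1/3.8)
    = 0.0298 × 0.8022 = 0.0239 m

S_s ≈ 23.9 mm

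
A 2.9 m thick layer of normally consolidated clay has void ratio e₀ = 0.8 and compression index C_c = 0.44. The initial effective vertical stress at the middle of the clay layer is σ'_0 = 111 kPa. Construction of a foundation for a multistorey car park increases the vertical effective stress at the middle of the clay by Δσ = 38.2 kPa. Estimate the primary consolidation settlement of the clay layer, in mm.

S_c ≈ 91.1 mm

Final effective stress: σ'_f = σ'_0 + Δσ = 111 + 38.2 = 149.2 kPa.
Normally consolidated clay, so the full stress increment lies on the virgin compression line:
S_c = C_c·H/(1+e₀)·log₁₀(σ'_f/σ'_0) = 0.44×2.9/(1+0.8)×log₁₀(149.2/111)
    = 0.70889 × 0.12845 = 0.09106 m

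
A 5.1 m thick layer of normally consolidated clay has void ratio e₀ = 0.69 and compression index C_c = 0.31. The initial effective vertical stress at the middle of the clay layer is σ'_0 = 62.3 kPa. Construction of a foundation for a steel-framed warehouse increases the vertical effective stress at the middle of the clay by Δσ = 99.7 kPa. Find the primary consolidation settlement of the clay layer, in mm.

Final effective stress: σ'_f = σ'_0 + Δσ = 62.3 + 99.7 = 162 kPa.
Normally consolidated clay, so the full stress increment lies on the virgin compression line:
S_c = C_c·H/(1+e₀)·log₁₀(σ'_f/σ'_0) = 0.31×5.1/(1+0.69)×log₁₀(162/62.3)
    = 0.9355 × 0.41503 = 0.3883 m

S_c ≈ 388 mm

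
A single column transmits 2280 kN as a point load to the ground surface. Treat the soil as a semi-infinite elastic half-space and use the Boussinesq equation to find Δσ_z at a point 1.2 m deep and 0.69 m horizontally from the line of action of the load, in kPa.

Boussinesq vertical stress below a point load on an elastic half-space:
Δσ_z = 3P/(2πz²) · [1 + (r/z)²]^(−5/2)
r/z = 0.69/1.2 = 0.575; [1+(r/z)²]^(−5/2) = 0.48962.
Δσ_z = 3×2280/(2π×1.2²) × 0.48962 = 755.99 × 0.48962 = 370.1 kPa

Δσ_z ≈ 370 kPa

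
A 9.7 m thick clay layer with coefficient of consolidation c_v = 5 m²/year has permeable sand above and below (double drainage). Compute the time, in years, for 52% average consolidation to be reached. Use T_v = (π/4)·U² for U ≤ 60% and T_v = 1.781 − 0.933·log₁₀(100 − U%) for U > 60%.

t ≈ 0.999 years

Drainage path length: H_d = H/2 = 4.85 m (double drainage).
U ≤ 60%: T_v = (π/4)·U² = (π/4)×0.52² = 0.21237.
t = T_v·H_d²/c_v = 0.21237×4.85²/5 = 0.9991 years.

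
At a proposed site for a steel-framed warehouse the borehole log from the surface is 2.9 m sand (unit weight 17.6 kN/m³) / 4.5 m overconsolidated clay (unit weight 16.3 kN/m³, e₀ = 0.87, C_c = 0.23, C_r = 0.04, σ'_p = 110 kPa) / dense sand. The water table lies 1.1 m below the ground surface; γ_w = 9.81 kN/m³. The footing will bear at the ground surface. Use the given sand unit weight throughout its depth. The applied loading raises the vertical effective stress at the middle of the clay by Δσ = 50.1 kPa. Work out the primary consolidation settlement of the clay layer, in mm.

Mid-depth of clay below the ground surface: z = 2.9 + 4.5/2 = 5.15 m.
Total vertical stress at mid-clay: σ_v = 17.6×2.9 + 16.3×2.25 = 87.715 kPa.
Pore pressure: u = 9.81×(5.15 − 1.1) = 39.73 kPa.
Initial effective stress: σ'_0 = σ_v − u = 87.715 − 39.73 = 47.985 kPa.
Final effective stress: σ'_f = 47.985 + 50.1 = 98.085 kPa.
σ'_f = 98.085 ≤ σ'_p = 110 kPa, so the clay remains overconsolidated and only the recompression index applies:
S_c = C_r·H/(1+e₀)·log₁₀(σ'_f/σ'_0) = 0.04×4.5/1.87×log₁₀(98.085/47.985)
    = 0.096256 × 0.3105 = 0.02989 m

S_c ≈ 29.9 mm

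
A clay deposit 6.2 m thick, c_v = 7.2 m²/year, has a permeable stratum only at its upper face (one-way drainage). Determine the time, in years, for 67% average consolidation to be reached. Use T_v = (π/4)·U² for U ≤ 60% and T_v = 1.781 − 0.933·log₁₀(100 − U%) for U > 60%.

t ≈ 1.94 years

Drainage path length: H_d = H = 6.2 m (single drainage).
U > 60%: T_v = 1.781 − 0.933·log₁₀(100 − 67) = 0.36423.
t = T_v·H_d²/c_v = 0.36423×6.2²/7.2 = 1.945 years.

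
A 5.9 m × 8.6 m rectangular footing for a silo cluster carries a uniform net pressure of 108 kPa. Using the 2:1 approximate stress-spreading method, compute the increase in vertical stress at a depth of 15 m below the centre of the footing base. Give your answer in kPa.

By the 2:1 method the load spreads at 1 horizontal : 2 vertical, so at depth z the loaded area has grown by z in each plan dimension:
Δσ = qBL/((B+z)(L+z)) = 108×5.9×8.6/((5.9+15)(8.6+15)) = 11.11 kPa

Δσ_z ≈ 11.1 kPa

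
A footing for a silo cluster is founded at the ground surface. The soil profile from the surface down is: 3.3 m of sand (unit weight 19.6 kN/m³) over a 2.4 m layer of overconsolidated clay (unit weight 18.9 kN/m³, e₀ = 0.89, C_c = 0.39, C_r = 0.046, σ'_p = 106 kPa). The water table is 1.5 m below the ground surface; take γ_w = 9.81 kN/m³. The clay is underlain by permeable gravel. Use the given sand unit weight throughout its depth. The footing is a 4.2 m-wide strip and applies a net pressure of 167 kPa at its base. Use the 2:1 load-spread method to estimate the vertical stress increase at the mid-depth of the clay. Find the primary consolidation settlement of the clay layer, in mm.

S_c ≈ 72.9 mm

Mid-depth of clay below the ground surface: z = 3.3 + 2.4/2 = 4.5 m.
Total vertical stress at mid-clay: σ_v = 19.6×3.3 + 18.9×1.2 = 87.36 kPa.
Pore pressure: u = 9.81×(4.5 − 1.5) = 29.43 kPa.
Initial effective stress: σ'_0 = σ_v − u = 87.36 − 29.43 = 57.93 kPa.
Stress increase at mid-clay by the 2:1 spreading method:
Δσ = qB/(B+z) = 167×4.2/(4.2+4.5) = 80.621 kPa
Final effective stress: σ'_f = 57.93 + 80.621 = 138.55 kPa.
σ'_f = 138.55 > σ'_p = 106 kPa, so the stress path crosses the preconsolidation pressure — recompression up to σ'_p, then virgin compression beyond:
S_c = H/(1+e₀)·[C_r·log₁₀(σ'_p/σ'_0) + C_c·log₁₀(σ'_f/σ'_p)]
    = 2.4/1.89 × [0.046×log₁₀(106/57.93) + 0.39×log₁₀(138.55/106)]
    = 1.2698 × [0.012071 + 0.045357] = 0.07292 m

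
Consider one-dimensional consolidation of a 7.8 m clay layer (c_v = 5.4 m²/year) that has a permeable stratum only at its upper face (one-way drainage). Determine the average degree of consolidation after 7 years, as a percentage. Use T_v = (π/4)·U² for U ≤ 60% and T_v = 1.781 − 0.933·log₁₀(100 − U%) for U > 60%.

U ≈ 82.5 %

Drainage path length: H_d = H = 7.8 m (single drainage).
T_v = c_v·t/H_d² = 5.4×7/7.8² = 0.6213.
T_v = 0.6213 corresponds to the U > 60% branch:
U = 1 − 10^((1.781 − T_v)/0.933)/100 = 0.825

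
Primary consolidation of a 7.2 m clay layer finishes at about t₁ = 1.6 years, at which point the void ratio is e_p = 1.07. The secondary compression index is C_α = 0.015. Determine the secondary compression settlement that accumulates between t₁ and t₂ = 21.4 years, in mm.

Secondary compression: S_s = C_α·H/(1+e_p)·log₁₀(t₂/t₁)
S_s = 0.015×7.2/(1+1.07)×log₁₀(21.4/1.6)
    = 0.05217 × 1.126 = 0.05876 m

S_s ≈ 58.8 mm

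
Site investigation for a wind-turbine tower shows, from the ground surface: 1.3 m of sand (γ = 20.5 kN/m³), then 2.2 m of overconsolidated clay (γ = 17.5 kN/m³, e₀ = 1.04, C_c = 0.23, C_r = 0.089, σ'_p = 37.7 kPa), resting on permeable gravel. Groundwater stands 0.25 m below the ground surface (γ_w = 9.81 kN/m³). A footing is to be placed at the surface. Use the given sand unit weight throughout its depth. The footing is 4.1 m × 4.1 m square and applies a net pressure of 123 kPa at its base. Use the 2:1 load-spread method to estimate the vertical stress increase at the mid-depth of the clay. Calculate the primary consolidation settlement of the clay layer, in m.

Mid-depth of clay below the ground surface: z = 1.3 + 2.2/2 = 2.4 m.
Total vertical stress at mid-clay: σ_v = 20.5×1.3 + 17.5×1.1 = 45.9 kPa.
Pore pressure: u = 9.81×(2.4 − 0.25) = 21.091 kPa.
Initial effective stress: σ'_0 = σ_v − u = 45.9 − 21.091 = 24.809 kPa.
Stress increase at mid-clay by the 2:1 spreading method:
Δσ = qBL/((B+z)(L+z)) = 123×4.1×4.1/((4.1+2.4)(4.1+2.4)) = 48.938 kPa
Final effective stress: σ'_f = 24.809 + 48.938 = 73.747 kPa.
σ'_f = 73.747 > σ'_p = 37.7 kPa, so the stress path crosses the preconsolidation pressure — recompression up to σ'_p, then virgin compression beyond:
S_c = H/(1+e₀)·[C_r·log₁₀(σ'_p/σ'_0) + C_c·log₁₀(σ'_f/σ'_p)]
    = 2.2/2.04 × [0.089×log₁₀(37.7/24.809) + 0.23×log₁₀(73.747/37.7)]
    = 1.0784 × [0.016174 + 0.067023] = 0.08972 m

S_c ≈ 0.0897 m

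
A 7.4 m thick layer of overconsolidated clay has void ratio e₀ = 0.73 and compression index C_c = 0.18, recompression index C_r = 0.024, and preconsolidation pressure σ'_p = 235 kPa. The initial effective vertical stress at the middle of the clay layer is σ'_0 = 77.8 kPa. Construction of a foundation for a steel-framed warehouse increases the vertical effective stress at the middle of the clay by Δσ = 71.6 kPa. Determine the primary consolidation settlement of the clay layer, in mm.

Final effective stress: σ'_f = 77.8 + 71.6 = 149.4 kPa.
σ'_f = 149.4 ≤ σ'_p = 235 kPa, so the clay remains overconsolidated and only the recompression index applies:
S_c = C_r·H/(1+e₀)·log₁₀(σ'_f/σ'_0) = 0.024×7.4/1.73×log₁₀(149.4/77.8)
    = 0.10266 × 0.28337 = 0.02909 m

S_c ≈ 29.1 mm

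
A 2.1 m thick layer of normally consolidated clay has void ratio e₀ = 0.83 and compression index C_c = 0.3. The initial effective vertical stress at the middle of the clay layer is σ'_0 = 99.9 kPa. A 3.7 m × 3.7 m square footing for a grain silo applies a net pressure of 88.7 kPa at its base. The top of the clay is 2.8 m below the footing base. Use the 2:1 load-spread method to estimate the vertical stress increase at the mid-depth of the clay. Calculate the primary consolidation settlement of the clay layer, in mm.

S_c ≈ 28.9 mm

Mid-depth of clay below the footing base: z = 2.8 + 2.1/2 = 3.85 m.
Stress increase at mid-clay by the 2:1 spreading method:
Δσ = qBL/((B+z)(L+z)) = 88.7×3.7×3.7/((3.7+3.85)(3.7+3.85)) = 21.303 kPa
Final effective stress: σ'_f = σ'_0 + Δσ = 99.9 + 21.303 = 121.2 kPa.
Normally consolidated clay, so the full stress increment lies on the virgin compression line:
S_c = C_c·H/(1+e₀)·log₁₀(σ'_f/σ'_0) = 0.3×2.1/(1+0.83)×log₁₀(121.2/99.9)
    = 0.34426 × 0.083937 = 0.0289 m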